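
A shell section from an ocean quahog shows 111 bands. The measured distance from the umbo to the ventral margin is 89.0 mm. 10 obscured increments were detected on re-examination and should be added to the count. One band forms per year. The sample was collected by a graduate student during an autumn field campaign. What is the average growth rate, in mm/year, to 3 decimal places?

Correcting the raw count gives 111 + 10 = 121 true bands.
89.0 mm over 121 years gives 89.0 / 121 ≈ 0.736 mm/year.

0.736 mm/year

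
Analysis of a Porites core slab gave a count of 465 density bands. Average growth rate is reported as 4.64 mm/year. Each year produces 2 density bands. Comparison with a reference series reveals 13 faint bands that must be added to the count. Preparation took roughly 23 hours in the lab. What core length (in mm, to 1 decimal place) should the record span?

After corrections the count is 465 + 13 = 478 density bands.
478 density bands at 2 per year is 478 / 2 = 239 years.
239 years at 4.64 mm/year gives 4.64 × 239 = 1109.0 mm.

1109.0 mm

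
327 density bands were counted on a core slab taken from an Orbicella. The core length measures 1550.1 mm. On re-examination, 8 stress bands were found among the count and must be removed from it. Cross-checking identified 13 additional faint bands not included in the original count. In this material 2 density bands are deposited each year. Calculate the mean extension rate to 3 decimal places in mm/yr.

9.338 mm/yr

Adjusted count: 327 − 8 + 13 = 332 density bands.
Dividing by 2 density bands per year: 332 / 2 = 166 years.
Extension rate ≈ 1550.1 / 166 = 9.338 mm/yr.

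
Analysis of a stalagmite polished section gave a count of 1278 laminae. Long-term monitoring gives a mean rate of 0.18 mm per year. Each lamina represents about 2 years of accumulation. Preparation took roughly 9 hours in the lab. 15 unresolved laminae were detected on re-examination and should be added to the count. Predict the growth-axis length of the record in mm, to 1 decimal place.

After corrections the count is 1278 + 15 = 1293 laminae.
1293 laminae at 2 years each span 1293 × 2 = 2586 years.
Length ≈ 0.18 × 2586 = 465.5 mm.

465.5 mm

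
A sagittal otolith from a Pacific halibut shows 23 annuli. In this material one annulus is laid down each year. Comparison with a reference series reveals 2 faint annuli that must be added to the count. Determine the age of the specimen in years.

Correcting the raw count gives 23 + 2 = 25 true annuli.
At one annulus per year, that is 25 years.

25 years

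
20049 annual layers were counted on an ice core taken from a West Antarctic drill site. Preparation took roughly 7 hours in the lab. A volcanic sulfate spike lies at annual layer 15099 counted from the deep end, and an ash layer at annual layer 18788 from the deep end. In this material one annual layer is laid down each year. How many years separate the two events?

18788 − 15099 = 3689 annual layers lie between the two events.
That is 3689 years at one annual layer per year.

3689 years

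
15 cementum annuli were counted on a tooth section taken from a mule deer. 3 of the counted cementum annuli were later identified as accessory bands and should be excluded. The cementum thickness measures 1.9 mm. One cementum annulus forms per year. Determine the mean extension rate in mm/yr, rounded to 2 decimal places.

0.16 mm/yr

Correcting the raw count gives 15 − 3 = 12 true cementum annuli.
Extension rate ≈ 1.9 / 12 = 0.16 mm/yr.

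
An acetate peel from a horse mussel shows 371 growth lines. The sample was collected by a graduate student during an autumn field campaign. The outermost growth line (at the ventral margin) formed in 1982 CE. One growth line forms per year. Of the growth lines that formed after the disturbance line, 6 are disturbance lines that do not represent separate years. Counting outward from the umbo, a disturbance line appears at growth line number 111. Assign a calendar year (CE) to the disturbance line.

The disturbance line sits at growth line 111 from the umbo, so 371 − 111 = 260 growth lines formed after it.
Excluding 6 false growth lines: 260 − 6 = 254.
Counting back 254 years from 1982 CE places the disturbance line in 1982 − 254 = 1728 CE.

1728 CE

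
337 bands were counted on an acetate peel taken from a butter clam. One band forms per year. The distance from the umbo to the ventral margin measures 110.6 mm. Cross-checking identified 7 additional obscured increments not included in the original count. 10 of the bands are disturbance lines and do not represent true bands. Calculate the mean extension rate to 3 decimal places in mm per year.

Correcting the raw count gives 337 − 10 + 7 = 334 true bands.
Extension rate ≈ 110.6 / 334 = 0.331 mm per year.

0.331 mm per year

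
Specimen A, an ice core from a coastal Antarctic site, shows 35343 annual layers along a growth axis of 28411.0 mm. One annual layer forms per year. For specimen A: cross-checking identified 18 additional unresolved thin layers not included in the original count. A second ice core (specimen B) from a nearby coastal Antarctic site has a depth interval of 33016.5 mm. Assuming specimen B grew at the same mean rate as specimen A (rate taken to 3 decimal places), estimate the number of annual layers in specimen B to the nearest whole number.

41116 annual layers

Specimen A: after corrections the count is 35343 + 18 = 35361 annual layers.
A: Extension rate ≈ 28411.0 / 35361 = 0.803 mm per year.
B spans 33016.5 / 0.803 = 41116.44 years ≈ 41116 annual layers.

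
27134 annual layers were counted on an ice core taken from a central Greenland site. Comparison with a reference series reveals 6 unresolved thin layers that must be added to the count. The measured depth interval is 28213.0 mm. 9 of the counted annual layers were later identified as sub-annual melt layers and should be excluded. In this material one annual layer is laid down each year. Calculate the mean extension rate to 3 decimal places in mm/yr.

After corrections the count is 27134 − 9 + 6 = 27131 annual layers.
Mean rate = 28213.0 mm / 27131 years ≈ 1.040 mm/yr.

1.040 mm/yr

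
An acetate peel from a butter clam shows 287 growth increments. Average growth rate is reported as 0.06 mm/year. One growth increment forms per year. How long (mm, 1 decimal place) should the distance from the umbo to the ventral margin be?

17.2 mm

The record spans 287 years at 0.06 mm per year.
Predicted length = 0.06 mm/year × 287 years = 17.2 mm.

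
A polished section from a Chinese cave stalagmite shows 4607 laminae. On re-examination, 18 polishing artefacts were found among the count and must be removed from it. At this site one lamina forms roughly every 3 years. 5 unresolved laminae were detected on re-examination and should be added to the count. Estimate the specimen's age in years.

13782 yr

True lamina count = 4607 − 18 + 5 = 4594.
4594 laminae at 3 years each span 4594 × 3 = 13782 years.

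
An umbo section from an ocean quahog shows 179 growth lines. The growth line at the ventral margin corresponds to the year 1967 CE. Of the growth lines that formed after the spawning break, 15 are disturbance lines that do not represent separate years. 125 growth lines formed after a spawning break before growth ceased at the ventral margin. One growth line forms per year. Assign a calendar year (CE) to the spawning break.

1857 CE

There are 125 growth lines younger than the spawning break.
Excluding 15 false growth lines: 125 − 15 = 110.
1967 − 110 = 1857 CE.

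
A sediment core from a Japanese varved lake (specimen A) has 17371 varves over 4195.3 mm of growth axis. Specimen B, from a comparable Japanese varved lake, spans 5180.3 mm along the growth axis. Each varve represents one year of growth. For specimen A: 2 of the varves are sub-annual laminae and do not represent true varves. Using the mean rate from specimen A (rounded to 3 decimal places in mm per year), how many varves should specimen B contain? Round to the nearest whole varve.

Specimen A: correcting the raw count gives 17371 − 2 = 17369 true varves.
A: 4195.3 mm over 17369 years gives 4195.3 / 17369 ≈ 0.242 mm/year.
For B, 5180.3 / 0.242 = 21406.20 years ≈ 21406 varves.

21406 varves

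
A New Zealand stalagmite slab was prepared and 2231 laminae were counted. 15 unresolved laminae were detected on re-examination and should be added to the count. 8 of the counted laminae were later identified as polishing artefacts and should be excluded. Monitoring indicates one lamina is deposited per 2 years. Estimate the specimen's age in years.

Adjusted count: 2231 − 8 + 15 = 2238 laminae.
2238 laminae at 2 years each span 2238 × 2 = 4476 years.

4476 years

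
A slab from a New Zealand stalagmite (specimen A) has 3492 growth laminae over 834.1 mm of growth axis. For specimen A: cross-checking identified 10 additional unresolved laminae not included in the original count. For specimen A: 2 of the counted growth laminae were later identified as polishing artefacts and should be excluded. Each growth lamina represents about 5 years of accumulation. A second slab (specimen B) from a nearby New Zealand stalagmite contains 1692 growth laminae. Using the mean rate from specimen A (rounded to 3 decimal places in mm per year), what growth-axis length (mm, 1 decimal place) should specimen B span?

Specimen A: true growth lamina count = 3492 − 2 + 10 = 3500.
Specimen A: 3500 growth laminae at 5 years each span 3500 × 5 = 17500 years.
A: Mean rate = 834.1 mm / 17500 years ≈ 0.048 mm per year.
Specimen B: multiplying by 5 years per growth lamina: 1692 × 5 = 8460 years. Length of B = 0.048 × 8460 = 406.1 mm.

406.1 mm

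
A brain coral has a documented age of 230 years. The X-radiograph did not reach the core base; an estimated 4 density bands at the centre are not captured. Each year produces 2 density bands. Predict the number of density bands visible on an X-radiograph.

456 density bands

With 2 density bands per year, 230 years would produce 230 × 2 = 460 density bands.
Subtracting the 4 density bands not captured gives 460 − 4 = 456 density bands in the record.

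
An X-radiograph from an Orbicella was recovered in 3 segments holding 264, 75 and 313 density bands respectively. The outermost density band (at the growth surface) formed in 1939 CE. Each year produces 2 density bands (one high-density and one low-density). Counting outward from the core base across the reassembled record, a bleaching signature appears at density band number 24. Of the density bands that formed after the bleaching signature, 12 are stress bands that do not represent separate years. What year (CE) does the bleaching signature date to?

1631 CE

Total density bands = 264 + 75 + 313 = 652.
652 − 24 = 628 density bands lie beyond the bleaching signature toward the growth surface.
Removing the 12 false density bands leaves 628 − 12 = 616 true density bands beyond the bleaching signature.
With 2 density bands per year, 616 / 2 = 308 years.
Counting back 308 years from 1939 CE places the bleaching signature in 1939 − 308 = 1631 CE.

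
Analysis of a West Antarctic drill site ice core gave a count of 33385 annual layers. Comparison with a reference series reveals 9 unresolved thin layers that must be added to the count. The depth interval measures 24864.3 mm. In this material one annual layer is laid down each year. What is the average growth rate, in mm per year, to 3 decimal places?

0.745 mm per year

Correcting the raw count gives 33385 + 9 = 33394 true annual layers.
24864.3 mm over 33394 years gives 24864.3 / 33394 ≈ 0.745 mm per year.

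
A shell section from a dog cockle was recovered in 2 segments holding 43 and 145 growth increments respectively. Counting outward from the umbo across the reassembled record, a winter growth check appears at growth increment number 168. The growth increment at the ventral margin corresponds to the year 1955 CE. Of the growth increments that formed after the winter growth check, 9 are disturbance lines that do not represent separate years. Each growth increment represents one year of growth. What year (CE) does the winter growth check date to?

Total growth increments = 43 + 145 = 188.
The winter growth check sits at growth increment 168 from the umbo, so 188 − 168 = 20 growth increments formed after it.
Removing the 9 false growth increments leaves 20 − 9 = 11 true growth increments beyond the winter growth check.
The growth increment at the ventral margin is 1955 CE, so the winter growth check dates to 1955 − 11 = 1944 CE.

1944 CE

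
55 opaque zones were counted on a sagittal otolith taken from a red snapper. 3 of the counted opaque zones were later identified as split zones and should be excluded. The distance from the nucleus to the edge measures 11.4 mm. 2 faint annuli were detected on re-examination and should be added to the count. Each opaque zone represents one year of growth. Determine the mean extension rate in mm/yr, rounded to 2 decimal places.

True opaque zone count = 55 − 3 + 2 = 54.
11.4 mm over 54 years gives 11.4 / 54 ≈ 0.21 mm/yr.

0.21 mm/yr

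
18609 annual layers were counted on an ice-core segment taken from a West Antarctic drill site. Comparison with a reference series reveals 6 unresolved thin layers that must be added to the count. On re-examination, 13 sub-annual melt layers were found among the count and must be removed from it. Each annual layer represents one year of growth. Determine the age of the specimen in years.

18602 yr

Correcting the raw count gives 18609 − 13 + 6 = 18602 true annual layers.
At one annual layer per year, that is 18602 years.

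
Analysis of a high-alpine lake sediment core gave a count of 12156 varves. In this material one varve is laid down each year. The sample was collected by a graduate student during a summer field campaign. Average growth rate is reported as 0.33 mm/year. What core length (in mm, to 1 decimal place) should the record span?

12156 years of growth are recorded.
Length ≈ 0.33 × 12156 = 4011.5 mm.

4011.5 mm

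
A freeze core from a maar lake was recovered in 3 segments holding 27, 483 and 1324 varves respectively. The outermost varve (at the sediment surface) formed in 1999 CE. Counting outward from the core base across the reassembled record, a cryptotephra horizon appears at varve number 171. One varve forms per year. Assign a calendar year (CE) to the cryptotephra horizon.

Total varves = 27 + 483 + 1324 = 1834.
The cryptotephra horizon sits at varve 171 from the core base, so 1834 − 171 = 1663 varves formed after it.
Counting back 1663 years from 1999 CE places the cryptotephra horizon in 1999 − 1663 = 336 CE.

336 CE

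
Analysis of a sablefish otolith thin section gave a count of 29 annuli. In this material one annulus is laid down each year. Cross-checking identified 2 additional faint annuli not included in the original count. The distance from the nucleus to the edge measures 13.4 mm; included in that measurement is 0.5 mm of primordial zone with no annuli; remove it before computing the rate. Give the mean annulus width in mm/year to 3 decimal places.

0.416 mm/year

Correcting the raw count gives 29 + 2 = 31 true annuli.
Net length = 13.4 − 0.5 = 12.9 mm.
12.9 mm over 31 years gives 12.9 / 31 ≈ 0.416 mm/year.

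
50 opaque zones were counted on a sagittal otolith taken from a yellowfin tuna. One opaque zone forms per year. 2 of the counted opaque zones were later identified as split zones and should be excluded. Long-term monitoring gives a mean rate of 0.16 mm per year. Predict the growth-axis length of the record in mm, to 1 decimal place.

7.7 mm

Correcting the raw count gives 50 − 2 = 48 true opaque zones.
Length ≈ 0.16 × 48 = 7.7 mm.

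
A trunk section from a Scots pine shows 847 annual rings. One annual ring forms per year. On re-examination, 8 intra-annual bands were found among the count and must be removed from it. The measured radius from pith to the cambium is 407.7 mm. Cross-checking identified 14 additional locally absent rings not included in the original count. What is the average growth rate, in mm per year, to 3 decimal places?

0.478 mm per year

After corrections the count is 847 − 8 + 14 = 853 annual rings.
Extension rate ≈ 407.7 / 853 = 0.478 mm per year.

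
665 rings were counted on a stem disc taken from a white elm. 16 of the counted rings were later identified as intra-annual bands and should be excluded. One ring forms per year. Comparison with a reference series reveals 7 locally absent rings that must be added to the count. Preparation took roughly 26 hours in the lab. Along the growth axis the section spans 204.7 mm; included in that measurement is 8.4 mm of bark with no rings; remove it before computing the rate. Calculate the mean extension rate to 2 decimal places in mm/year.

Adjusted count: 665 − 16 + 7 = 656 rings.
Net length = 204.7 − 8.4 = 196.3 mm.
Mean rate = 196.3 mm / 656 years ≈ 0.30 mm/year.

0.30 mm/year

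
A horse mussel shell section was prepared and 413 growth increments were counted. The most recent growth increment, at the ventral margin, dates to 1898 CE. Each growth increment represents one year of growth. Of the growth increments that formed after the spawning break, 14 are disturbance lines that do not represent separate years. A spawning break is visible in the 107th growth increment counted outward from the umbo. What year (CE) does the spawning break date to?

The spawning break sits at growth increment 107 from the umbo, so 413 − 107 = 306 growth increments formed after it.
306 − 14 false = 292 true growth increments after the spawning break.
Counting back 292 years from 1898 CE places the spawning break in 1898 − 292 = 1606 CE.

1606 CE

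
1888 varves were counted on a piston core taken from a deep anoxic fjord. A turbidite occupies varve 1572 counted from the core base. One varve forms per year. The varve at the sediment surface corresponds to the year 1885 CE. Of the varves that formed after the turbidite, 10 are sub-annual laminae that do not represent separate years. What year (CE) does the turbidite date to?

1579 CE

Between varve 1572 and the sediment surface there are 1888 − 1572 = 316 varves.
Excluding 10 false varves: 316 − 10 = 306.
1885 − 306 = 1579 CE.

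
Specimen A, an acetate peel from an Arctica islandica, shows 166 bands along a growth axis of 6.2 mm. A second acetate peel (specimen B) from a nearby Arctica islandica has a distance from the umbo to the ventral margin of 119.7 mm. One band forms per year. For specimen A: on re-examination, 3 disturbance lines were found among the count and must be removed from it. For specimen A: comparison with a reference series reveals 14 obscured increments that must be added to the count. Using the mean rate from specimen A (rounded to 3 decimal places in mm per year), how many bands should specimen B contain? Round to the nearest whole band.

Specimen A: correcting the raw count gives 166 − 3 + 14 = 177 true bands.
A: Mean rate = 6.2 mm / 177 years ≈ 0.035 mm/year.
Specimen B: 119.7 mm / 0.035 mm per year = 3420.00 years ≈ 3420 bands.

3420 bands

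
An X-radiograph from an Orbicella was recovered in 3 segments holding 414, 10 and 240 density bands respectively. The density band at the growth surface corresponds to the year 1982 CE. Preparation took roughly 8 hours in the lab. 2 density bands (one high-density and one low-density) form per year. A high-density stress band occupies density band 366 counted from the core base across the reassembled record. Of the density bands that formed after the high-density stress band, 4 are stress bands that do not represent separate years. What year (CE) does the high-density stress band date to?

Total density bands = 414 + 10 + 240 = 664.
664 − 366 = 298 density bands lie beyond the high-density stress band toward the growth surface.
Removing the 4 false density bands leaves 298 − 4 = 294 true density bands beyond the high-density stress band.
Dividing by 2 density bands per year: 294 / 2 = 147 years.
1982 − 147 = 1835 CE.

1835 CE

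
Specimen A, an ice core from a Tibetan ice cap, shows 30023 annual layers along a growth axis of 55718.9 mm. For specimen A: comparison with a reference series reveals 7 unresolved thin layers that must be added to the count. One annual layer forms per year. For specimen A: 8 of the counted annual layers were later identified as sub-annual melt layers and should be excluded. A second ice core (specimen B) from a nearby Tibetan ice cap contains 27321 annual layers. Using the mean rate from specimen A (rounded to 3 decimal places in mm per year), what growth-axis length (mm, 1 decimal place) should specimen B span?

50707.8 mm

Specimen A: adjusted count: 30023 − 8 + 7 = 30022 annual layers.
A: 55718.9 mm over 30022 years gives 55718.9 / 30022 ≈ 1.856 mm/year.
Length of B = 1.856 × 27321 = 50707.8 mm.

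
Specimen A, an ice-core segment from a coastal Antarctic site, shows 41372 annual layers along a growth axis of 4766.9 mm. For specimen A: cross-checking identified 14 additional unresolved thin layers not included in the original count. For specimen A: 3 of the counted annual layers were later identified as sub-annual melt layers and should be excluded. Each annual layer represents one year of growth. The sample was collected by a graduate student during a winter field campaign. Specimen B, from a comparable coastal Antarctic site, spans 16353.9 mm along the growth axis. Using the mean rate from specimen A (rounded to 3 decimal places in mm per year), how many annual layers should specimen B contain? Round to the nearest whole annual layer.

Specimen A: after corrections the count is 41372 − 3 + 14 = 41383 annual layers.
A: Extension rate ≈ 4766.9 / 41383 = 0.115 mm per year.
For B, 16353.9 / 0.115 = 142207.83 years ≈ 142208 annual layers.

142208 annual layers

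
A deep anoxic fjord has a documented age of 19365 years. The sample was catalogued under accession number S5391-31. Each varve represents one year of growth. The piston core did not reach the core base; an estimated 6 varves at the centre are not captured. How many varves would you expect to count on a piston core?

19359 varves

One varve per year gives 19365 varves over 19365 years.
19365 − 6 missed = 19359 varves expected in the prepared section.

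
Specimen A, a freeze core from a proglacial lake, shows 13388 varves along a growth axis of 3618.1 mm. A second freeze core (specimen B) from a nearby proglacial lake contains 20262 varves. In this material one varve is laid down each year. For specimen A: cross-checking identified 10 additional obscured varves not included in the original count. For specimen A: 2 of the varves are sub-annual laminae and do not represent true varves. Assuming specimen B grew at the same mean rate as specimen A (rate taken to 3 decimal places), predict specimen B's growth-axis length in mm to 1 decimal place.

Specimen A: true varve count = 13388 − 2 + 10 = 13396.
A: 3618.1 mm over 13396 years gives 3618.1 / 13396 ≈ 0.270 mm/year.
Length of B = 0.270 × 20262 = 5470.7 mm.

5470.7 mm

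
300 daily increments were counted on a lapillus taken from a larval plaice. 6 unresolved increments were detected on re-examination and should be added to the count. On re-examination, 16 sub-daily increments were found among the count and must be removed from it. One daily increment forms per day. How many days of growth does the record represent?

Correcting the raw count gives 300 − 16 + 6 = 290 true daily increments.
With a one-to-one daily increment periodicity this is 290 days.

290 d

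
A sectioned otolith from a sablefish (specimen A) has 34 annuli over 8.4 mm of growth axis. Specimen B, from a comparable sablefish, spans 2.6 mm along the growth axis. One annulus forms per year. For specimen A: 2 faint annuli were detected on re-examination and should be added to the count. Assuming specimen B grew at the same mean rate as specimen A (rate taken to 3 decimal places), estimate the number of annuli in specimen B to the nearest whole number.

Specimen A: correcting the raw count gives 34 + 2 = 36 true annuli.
A: Extension rate ≈ 8.4 / 36 = 0.233 mm per year.
Specimen B: 2.6 mm / 0.233 mm per year = 11.16 years ≈ 11 annuli.

11 annuli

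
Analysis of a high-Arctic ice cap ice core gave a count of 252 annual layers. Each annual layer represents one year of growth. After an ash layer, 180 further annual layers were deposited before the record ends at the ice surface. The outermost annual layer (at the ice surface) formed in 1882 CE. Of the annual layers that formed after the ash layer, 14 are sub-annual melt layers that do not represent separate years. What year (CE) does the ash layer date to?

180 annual layers post-date the ash layer.
Excluding 14 false annual layers: 180 − 14 = 166.
1882 − 166 = 1716 CE.

1716 CE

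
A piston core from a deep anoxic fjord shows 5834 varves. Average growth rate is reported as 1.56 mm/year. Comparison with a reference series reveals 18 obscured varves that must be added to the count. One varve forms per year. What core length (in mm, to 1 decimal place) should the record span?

True varve count = 5834 + 18 = 5852.
5852 years at 1.56 mm/year gives 1.56 × 5852 = 9129.1 mm.

9129.1 mm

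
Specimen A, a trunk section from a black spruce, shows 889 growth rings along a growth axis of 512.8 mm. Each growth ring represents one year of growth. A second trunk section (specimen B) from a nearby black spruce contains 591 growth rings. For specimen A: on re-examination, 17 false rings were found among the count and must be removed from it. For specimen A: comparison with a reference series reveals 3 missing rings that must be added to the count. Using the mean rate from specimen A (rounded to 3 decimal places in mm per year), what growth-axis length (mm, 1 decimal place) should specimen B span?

346.3 mm

Specimen A: adjusted count: 889 − 17 + 3 = 875 growth rings.
A: Extension rate ≈ 512.8 / 875 = 0.586 mm per year.
For B, 0.586 mm/year × 591 years = 346.3 mm.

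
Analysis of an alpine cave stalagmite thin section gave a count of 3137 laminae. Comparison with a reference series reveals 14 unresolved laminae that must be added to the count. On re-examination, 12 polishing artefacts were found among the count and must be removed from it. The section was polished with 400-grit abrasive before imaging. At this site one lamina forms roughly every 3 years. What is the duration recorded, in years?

9417 yr

Adjusted count: 3137 − 12 + 14 = 3139 laminae.
At 3 years per lamina, 3139 × 3 = 9417 years.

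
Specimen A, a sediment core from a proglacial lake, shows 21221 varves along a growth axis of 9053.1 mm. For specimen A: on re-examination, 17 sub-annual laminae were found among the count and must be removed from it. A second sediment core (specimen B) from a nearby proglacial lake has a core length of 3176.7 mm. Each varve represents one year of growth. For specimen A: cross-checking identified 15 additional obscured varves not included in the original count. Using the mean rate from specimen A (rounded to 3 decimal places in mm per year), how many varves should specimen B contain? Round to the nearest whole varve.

7440 varves

Specimen A: after corrections the count is 21221 − 17 + 15 = 21219 varves.
A: Extension rate ≈ 9053.1 / 21219 = 0.427 mm per year.
For B, 3176.7 / 0.427 = 7439.58 years ≈ 7440 varves.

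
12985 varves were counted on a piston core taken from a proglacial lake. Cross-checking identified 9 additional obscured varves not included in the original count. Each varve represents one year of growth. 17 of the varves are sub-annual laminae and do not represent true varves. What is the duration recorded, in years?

Correcting the raw count gives 12985 − 17 + 9 = 12977 true varves.
With a one-to-one varve periodicity this is 12977 years.

12977 years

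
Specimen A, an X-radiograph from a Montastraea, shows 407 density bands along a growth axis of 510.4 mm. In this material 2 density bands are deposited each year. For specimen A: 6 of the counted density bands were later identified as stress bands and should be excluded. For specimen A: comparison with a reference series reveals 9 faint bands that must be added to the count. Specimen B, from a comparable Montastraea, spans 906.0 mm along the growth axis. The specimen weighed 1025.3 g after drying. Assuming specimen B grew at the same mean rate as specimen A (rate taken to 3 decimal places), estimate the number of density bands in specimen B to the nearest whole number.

728 density bands

Specimen A: adjusted count: 407 − 6 + 9 = 410 density bands.
Specimen A: dividing by 2 density bands per year: 410 / 2 = 205 years.
A: 510.4 mm over 205 years gives 510.4 / 205 ≈ 2.490 mm per year.
For B, 906.0 / 2.490 = 363.86 years; at 2 density bands per year that is 363.86 × 2 ≈ 728 density bands.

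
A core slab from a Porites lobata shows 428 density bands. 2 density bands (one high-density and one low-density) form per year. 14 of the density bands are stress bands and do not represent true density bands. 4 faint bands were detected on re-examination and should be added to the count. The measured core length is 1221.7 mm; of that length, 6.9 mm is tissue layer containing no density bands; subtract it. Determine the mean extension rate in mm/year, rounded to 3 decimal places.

5.812 mm/year

Correcting the raw count gives 428 − 14 + 4 = 418 true density bands.
With 2 density bands per year, 418 / 2 = 209 years.
Removing the 6.9 mm offcut leaves 1221.7 − 6.9 = 1214.8 mm.
Mean rate = 1214.8 mm / 209 years ≈ 5.812 mm/year.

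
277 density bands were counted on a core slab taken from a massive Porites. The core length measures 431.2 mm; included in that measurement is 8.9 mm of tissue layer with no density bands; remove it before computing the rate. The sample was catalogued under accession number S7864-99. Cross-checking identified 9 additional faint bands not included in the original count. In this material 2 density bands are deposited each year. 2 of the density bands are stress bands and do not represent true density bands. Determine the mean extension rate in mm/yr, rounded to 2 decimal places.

2.97 mm/yr

After corrections the count is 277 − 2 + 9 = 284 density bands.
284 density bands at 2 per year is 284 / 2 = 142 years.
The growth record spans 431.2 − 8.9 = 422.3 mm.
Extension rate ≈ 422.3 / 142 = 2.97 mm/yr.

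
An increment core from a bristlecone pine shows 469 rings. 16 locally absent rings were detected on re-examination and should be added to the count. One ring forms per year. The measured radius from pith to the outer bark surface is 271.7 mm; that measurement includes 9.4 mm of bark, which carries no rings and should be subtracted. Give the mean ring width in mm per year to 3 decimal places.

Adjusted count: 469 + 16 = 485 rings.
Removing the 9.4 mm offcut leaves 271.7 − 9.4 = 262.3 mm.
Mean rate = 262.3 mm / 485 years ≈ 0.541 mm per year.

0.541 mm per year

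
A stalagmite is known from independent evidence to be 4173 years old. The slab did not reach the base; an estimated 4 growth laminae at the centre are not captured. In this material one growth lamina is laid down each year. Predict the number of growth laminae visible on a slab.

One growth lamina per year gives 4173 growth laminae over 4173 years.
Less the 4 uncaptured growth laminae: 4173 − 4 = 4169.

4169 growth laminae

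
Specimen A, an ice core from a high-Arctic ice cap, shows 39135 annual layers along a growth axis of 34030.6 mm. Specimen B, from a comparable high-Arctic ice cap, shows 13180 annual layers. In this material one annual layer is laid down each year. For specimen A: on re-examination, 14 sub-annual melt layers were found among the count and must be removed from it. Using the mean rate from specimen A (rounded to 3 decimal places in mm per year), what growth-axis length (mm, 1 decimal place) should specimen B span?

Specimen A: true annual layer count = 39135 − 14 = 39121.
A: 34030.6 mm over 39121 years gives 34030.6 / 39121 ≈ 0.870 mm/year.
B's length ≈ 0.870 × 13180 = 11466.6 mm.

11466.6 mm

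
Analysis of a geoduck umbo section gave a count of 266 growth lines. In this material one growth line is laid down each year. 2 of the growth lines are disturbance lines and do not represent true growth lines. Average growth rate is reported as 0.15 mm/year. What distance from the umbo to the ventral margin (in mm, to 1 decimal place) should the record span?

Correcting the raw count gives 266 − 2 = 264 true growth lines.
264 years at 0.15 mm/year gives 0.15 × 264 = 39.6 mm.

39.6 mm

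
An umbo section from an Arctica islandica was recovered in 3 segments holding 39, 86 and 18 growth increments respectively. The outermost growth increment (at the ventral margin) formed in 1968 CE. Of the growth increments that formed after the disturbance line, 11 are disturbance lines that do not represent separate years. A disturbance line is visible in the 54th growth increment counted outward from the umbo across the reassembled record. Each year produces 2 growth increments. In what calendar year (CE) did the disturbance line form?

1929 CE

Total growth increments = 39 + 86 + 18 = 143.
Between growth increment 54 and the ventral margin there are 143 − 54 = 89 growth increments.
Removing the 11 false growth increments leaves 89 − 11 = 78 true growth increments beyond the disturbance line.
78 growth increments at 2 per year is 78 / 2 = 39 years.
Counting back 39 years from 1968 CE places the disturbance line in 1968 − 39 = 1929 CE.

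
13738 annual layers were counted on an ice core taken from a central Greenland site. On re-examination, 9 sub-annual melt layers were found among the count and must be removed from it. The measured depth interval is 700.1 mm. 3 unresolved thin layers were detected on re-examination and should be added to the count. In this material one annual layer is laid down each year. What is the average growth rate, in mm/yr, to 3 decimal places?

0.051 mm/yr

After corrections the count is 13738 − 9 + 3 = 13732 annual layers.
Mean rate = 700.1 mm / 13732 years ≈ 0.051 mm/yr.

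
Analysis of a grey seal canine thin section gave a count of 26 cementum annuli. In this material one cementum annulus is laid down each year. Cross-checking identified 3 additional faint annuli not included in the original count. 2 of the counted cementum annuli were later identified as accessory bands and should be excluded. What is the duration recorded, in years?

After corrections the count is 26 − 2 + 3 = 27 cementum annuli.
One cementum annulus per year makes the duration 27 years.

27 yr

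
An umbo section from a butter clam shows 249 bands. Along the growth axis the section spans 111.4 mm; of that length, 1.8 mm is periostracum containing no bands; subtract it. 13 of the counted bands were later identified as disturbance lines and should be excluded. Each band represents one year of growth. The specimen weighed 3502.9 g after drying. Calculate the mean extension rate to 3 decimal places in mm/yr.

0.464 mm/yr

True band count = 249 − 13 = 236.
Net length = 111.4 − 1.8 = 109.6 mm.
Extension rate ≈ 109.6 / 236 = 0.464 mm/yr.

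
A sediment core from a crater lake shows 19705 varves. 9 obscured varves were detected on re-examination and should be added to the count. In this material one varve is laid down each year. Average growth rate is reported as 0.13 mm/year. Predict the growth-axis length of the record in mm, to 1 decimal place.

Correcting the raw count gives 19705 + 9 = 19714 true varves.
19714 years at 0.13 mm/year gives 0.13 × 19714 = 2562.8 mm.

2562.8 mm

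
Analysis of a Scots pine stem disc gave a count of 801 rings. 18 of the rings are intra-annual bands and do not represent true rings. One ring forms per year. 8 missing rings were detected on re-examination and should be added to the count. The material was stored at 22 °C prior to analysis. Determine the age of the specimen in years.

791 yr

Correcting the raw count gives 801 − 18 + 8 = 791 true rings.
With a one-to-one ring periodicity this is 791 years.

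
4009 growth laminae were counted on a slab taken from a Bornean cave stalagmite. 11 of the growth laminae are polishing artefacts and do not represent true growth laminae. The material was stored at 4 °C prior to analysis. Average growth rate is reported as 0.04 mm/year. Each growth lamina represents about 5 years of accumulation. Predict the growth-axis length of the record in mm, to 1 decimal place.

Correcting the raw count gives 4009 − 11 = 3998 true growth laminae.
3998 growth laminae at 5 years each span 3998 × 5 = 19990 years.
Length ≈ 0.04 × 19990 = 799.6 mm.

799.6 mm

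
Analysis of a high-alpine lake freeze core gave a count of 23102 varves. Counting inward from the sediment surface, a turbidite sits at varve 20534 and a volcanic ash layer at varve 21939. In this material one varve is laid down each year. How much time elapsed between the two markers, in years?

The two markers are separated by 21939 − 20534 = 1405 varves.
That is 1405 years at one varve per year.

1405 years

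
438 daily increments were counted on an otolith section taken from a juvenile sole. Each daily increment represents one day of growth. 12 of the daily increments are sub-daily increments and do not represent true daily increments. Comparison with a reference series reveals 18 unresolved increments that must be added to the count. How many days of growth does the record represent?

After corrections the count is 438 − 12 + 18 = 444 daily increments.
One daily increment per day makes the duration 444 days.

444 days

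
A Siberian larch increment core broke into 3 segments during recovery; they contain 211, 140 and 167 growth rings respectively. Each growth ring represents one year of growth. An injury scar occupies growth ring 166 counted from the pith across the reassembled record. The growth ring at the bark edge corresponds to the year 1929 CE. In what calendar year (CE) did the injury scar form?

Total growth rings = 211 + 140 + 167 = 518.
The injury scar sits at growth ring 166 from the pith, so 518 − 166 = 352 growth rings formed after it.
The growth ring at the bark edge is 1929 CE, so the injury scar dates to 1929 − 352 = 1577 CE.

1577 CE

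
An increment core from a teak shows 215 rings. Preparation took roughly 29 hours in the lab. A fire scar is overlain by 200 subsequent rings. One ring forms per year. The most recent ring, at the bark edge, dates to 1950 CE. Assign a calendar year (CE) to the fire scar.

200 rings post-date the fire scar.
Counting back 200 years from 1950 CE places the fire scar in 1950 − 200 = 1750 CE.

1750 CE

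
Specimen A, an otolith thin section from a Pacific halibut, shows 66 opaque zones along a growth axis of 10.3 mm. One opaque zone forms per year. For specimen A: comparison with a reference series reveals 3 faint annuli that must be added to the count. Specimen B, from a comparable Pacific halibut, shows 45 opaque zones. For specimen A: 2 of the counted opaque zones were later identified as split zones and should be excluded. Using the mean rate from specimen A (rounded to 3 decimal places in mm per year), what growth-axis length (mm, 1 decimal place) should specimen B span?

Specimen A: after corrections the count is 66 − 2 + 3 = 67 opaque zones.
A: 10.3 mm over 67 years gives 10.3 / 67 ≈ 0.154 mm per year.
Length of B = 0.154 × 45 = 6.9 mm.

6.9 mm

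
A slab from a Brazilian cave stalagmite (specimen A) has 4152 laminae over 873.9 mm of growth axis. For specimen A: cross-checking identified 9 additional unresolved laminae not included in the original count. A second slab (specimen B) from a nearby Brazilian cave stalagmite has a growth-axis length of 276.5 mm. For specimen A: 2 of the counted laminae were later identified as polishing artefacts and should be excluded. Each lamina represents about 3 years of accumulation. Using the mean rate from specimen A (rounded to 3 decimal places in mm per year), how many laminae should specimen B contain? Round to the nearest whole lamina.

Specimen A: after corrections the count is 4152 − 2 + 9 = 4159 laminae.
Specimen A: multiplying by 3 years per lamina: 4159 × 3 = 12477 years.
A: Mean rate = 873.9 mm / 12477 years ≈ 0.070 mm/year.
B spans 276.5 / 0.070 = 3950.00 years; at 3 years per lamina that is 3950.00 / 3 ≈ 1317 laminae.

1317 laminae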